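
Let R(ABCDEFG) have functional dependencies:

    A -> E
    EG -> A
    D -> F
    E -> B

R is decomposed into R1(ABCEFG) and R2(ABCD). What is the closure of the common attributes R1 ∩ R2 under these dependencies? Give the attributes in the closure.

R1 ∩ R2 = {ABC}.
A → E applies, adding E
Closure: {ABCE}.

ABCE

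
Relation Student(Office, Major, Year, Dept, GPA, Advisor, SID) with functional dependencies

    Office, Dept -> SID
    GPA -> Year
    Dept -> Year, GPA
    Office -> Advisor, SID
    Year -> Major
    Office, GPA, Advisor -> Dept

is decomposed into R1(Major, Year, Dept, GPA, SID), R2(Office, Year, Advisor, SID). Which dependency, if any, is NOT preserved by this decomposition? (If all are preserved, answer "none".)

Office, GPA, Advisor -> Dept

Check Office, GPA, Advisor → Dept: no single fragment contains all of {Office, Dept, GPA, Advisor}, and the restricted closure of {Office, GPA, Advisor} across the fragments never reaches {Dept}.
Office, Dept → SID is preserved.
GPA → Year is preserved.
Dept → Year, GPA is preserved.
Office → Advisor, SID is preserved.
Year → Major is preserved.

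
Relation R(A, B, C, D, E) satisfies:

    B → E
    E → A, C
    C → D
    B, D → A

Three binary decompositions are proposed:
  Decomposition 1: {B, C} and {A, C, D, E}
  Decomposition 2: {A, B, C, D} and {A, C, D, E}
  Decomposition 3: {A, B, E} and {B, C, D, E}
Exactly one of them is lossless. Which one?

Decomposition 1: common = {C}, closure = {C, D} → lossy.
Decomposition 2: common = {A, C, D}, closure = {A, C, D} → lossy.
Decomposition 3: common = {B, E}, closure = {A, B, C, D, E} → lossless.

Decomposition 3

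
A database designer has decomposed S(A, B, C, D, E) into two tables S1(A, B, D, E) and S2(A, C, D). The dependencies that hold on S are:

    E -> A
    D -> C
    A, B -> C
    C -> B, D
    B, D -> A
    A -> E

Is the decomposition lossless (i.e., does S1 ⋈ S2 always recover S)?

Yes

Common attributes: S1 ∩ S2 = {A, D}.
Closure of {A, D}: D → C applies, adding C; C → B, D applies, adding B; A → E applies, adding E. So (A, D)⁺ = {A, B, C, D, E}.
This closure contains every attribute of S1, so S1 ∩ S2 → S1. The join is lossless.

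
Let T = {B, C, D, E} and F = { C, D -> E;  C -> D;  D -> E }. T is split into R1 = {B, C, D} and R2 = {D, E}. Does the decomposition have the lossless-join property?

Common attributes: R1 ∩ R2 = {D}.
Closure of {D}: D → E applies, adding E. So (D)⁺ = {D, E}.
This closure contains every attribute of R2, so R1 ∩ R2 → R2. The join is lossless.

Yes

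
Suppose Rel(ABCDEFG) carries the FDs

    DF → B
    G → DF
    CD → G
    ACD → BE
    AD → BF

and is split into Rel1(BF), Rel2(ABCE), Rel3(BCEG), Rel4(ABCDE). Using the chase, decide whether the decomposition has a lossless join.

No

Chase test. Columns are ABCDEFG; row i has aⱼ where attribute j ∈ Reli, else bᵢⱼ.
Initial tableau (one row per fragment):
  row 1: b11 a2 b13 b14 b15 a6 b17
  row 2: a1 a2 a3 b24 a5 b26 b27
  row 3: b31 a2 a3 b34 a5 b36 a7
  row 4: a1 a2 a3 a4 a5 b46 b47
No row becomes fully distinguished — the join is lossy.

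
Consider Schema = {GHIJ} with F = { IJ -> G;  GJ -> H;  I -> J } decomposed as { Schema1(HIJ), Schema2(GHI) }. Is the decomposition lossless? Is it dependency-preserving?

lossless but not dependency-preserving

Lossless test: (HI)⁺ = {GHIJ}, which contains all of one fragment — lossless.
Dependency preservation: the restricted closure of {GJ} across the fragments never reaches {H}, so GJ → H cannot be enforced without a join — not preserved.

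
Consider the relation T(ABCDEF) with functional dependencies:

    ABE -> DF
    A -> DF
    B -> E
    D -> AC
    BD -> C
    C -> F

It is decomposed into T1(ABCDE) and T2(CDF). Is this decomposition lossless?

Common attributes: T1 ∩ T2 = {CD}.
Closure of {CD}: D → AC applies, adding A; C → F applies, adding F. So (CD)⁺ = {ACDF}.
This closure contains every attribute of T2, so T1 ∩ T2 → T2. The join is lossless.

Yes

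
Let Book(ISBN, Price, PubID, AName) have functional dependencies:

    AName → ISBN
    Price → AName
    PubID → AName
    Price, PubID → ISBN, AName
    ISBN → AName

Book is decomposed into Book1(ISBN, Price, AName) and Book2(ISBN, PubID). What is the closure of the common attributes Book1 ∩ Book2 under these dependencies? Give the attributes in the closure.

Book1 ∩ Book2 = {ISBN}.
ISBN → AName applies, adding AName
Closure: {ISBN, AName}.

ISBN, AName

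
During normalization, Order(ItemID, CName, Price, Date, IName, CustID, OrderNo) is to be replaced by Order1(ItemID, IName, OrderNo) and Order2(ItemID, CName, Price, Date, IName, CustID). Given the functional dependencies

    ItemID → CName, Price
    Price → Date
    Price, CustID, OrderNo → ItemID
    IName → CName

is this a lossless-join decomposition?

No

Common attributes: Order1 ∩ Order2 = {ItemID, IName}.
Closure of {ItemID, IName}: ItemID → CName, Price applies, adding CName, Price; Price → Date applies, adding Date. So (ItemID, IName)⁺ = {ItemID, CName, Price, Date, IName}.
The closure contains neither all of Order1 = {ItemID, IName, OrderNo} nor all of Order2 = {ItemID, CName, Price, Date, IName, CustID}, so the common attributes are not a superkey of either fragment. The join is lossy.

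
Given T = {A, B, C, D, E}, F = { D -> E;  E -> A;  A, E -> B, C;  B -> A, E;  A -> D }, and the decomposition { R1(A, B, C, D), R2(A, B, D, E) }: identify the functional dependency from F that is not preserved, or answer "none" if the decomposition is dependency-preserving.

none

D → E lies within R2.
E → A lies within R2.
A, E → B, C: restricted closure across fragments reaches B, C.
B → A, E lies within R2.
A → D lies within R1.
Every dependency is enforceable on the fragments, so the decomposition is dependency-preserving.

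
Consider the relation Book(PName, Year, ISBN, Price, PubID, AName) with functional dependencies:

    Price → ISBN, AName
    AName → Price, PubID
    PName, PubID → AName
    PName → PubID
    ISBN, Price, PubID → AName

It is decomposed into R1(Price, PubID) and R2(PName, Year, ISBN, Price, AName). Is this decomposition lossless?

Yes

Common attributes: R1 ∩ R2 = {Price}.
Closure of {Price}: Price → ISBN, AName applies, adding ISBN, AName; AName → Price, PubID applies, adding PubID. So (Price)⁺ = {ISBN, Price, PubID, AName}.
This closure contains every attribute of R1, so R1 ∩ R2 → R1. The join is lossless.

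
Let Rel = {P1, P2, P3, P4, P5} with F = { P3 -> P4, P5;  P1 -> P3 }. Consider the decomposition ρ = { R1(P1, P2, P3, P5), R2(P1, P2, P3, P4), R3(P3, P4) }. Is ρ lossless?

Chase test. Columns are P1, P2, P3, P4, P5; row i has aⱼ where attribute j ∈ Ri, else bᵢⱼ.
Initial tableau (one row per fragment):
  row 1: a1 a2 a3 b14 a5
  row 2: a1 a2 a3 a4 b25
  row 3: b31 b32 a3 a4 b35
Rows 1 and 2 agree on P3; apply P3→P4, P5 and equate their P4, P5 entries.
Rows 1 and 3 agree on P3; apply P3→P4, P5 and equate their P4, P5 entries.
Row 1 is now all distinguished symbols — the join is lossless.

Yes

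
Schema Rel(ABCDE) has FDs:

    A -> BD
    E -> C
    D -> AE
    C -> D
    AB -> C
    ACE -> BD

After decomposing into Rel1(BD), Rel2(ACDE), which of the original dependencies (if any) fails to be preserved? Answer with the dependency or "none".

none

A → BD: restricted closure across fragments reaches BD.
E → C lies within Rel2.
D → AE lies within Rel2.
C → D lies within Rel2.
AB → C: restricted closure across fragments reaches C.
ACE → BD: restricted closure across fragments reaches BD.
Every dependency is enforceable on the fragments, so the decomposition is dependency-preserving.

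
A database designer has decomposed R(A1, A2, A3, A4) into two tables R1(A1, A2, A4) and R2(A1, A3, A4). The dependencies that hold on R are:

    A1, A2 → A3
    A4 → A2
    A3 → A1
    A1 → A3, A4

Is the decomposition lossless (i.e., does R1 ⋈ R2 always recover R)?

Common attributes: R1 ∩ R2 = {A1, A4}.
Closure of {A1, A4}: A4 → A2 applies, adding A2; A1 → A3, A4 applies, adding A3. So (A1, A4)⁺ = {A1, A2, A3, A4}.
This closure contains every attribute of R1, so R1 ∩ R2 → R1. The join is lossless.

Yes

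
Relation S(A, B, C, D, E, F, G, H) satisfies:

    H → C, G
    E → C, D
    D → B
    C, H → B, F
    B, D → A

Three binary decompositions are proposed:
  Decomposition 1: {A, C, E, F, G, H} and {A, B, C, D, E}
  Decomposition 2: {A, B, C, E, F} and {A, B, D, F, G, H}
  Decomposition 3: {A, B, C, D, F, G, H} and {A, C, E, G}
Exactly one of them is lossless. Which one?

Decomposition 1: common = {A, C, E}, closure = {A, B, C, D, E} → lossless.
Decomposition 2: common = {A, B, F}, closure = {A, B, F} → lossy.
Decomposition 3: common = {A, C, G}, closure = {A, C, G} → lossy.

Decomposition 1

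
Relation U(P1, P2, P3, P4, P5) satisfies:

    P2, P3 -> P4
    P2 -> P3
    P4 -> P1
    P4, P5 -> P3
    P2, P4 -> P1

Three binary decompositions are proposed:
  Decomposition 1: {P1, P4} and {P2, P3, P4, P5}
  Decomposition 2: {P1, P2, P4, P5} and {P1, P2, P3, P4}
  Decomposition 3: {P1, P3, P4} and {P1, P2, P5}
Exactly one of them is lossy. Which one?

Decomposition 3

Decomposition 1: common = {P4}, closure = {P1, P4} → lossless.
Decomposition 2: common = {P1, P2, P4}, closure = {P1, P2, P3, P4} → lossless.
Decomposition 3: common = {P1}, closure = {P1} → lossy.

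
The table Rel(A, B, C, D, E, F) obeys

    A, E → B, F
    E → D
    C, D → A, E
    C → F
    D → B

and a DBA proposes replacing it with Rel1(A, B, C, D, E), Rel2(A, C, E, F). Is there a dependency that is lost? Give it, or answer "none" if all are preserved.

A, E → B, F: restricted closure across fragments reaches B, F.
E → D lies within Rel1.
C, D → A, E lies within Rel1.
C → F lies within Rel2.
D → B lies within Rel1.
Every dependency is enforceable on the fragments, so the decomposition is dependency-preserving.

none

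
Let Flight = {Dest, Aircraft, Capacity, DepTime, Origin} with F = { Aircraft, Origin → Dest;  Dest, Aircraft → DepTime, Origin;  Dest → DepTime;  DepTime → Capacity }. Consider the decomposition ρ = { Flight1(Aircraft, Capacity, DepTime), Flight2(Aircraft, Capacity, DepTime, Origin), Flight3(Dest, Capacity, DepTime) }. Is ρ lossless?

Chase test. Columns are Dest, Aircraft, Capacity, DepTime, Origin; row i has aⱼ where attribute j ∈ Flighti, else bᵢⱼ.
Initial tableau (one row per fragment):
  row 1: b11 a2 a3 a4 b15
  row 2: b21 a2 a3 a4 a5
  row 3: a1 b32 a3 a4 b35
No row becomes fully distinguished — the join is lossy.

No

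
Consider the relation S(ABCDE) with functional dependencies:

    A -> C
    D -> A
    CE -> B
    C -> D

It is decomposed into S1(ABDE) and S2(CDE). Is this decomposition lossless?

Yes

Common attributes: S1 ∩ S2 = {DE}.
Closure of {DE}: D → A applies, adding A; A → C applies, adding C; CE → B applies, adding B. So (DE)⁺ = {ABCDE}.
This closure contains every attribute of S1, so S1 ∩ S2 → S1. The join is lossless.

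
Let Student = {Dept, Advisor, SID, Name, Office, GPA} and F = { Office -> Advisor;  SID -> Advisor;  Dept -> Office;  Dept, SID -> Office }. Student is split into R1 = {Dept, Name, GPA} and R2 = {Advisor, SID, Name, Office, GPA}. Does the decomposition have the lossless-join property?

No

Common attributes: R1 ∩ R2 = {Name, GPA}.
No dependency enlarges {Name, GPA}, so (Name, GPA)⁺ = {Name, GPA}.
The closure contains neither all of R1 = {Dept, Name, GPA} nor all of R2 = {Advisor, SID, Name, Office, GPA}, so the common attributes are not a superkey of either fragment. The join is lossy.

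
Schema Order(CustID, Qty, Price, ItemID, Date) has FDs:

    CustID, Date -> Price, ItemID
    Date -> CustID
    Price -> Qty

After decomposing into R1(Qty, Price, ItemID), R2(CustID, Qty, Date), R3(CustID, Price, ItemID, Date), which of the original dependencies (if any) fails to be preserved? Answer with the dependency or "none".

CustID, Date → Price, ItemID lies within R3.
Date → CustID lies within R2.
Price → Qty lies within R1.
Every dependency is enforceable on the fragments, so the decomposition is dependency-preserving.

none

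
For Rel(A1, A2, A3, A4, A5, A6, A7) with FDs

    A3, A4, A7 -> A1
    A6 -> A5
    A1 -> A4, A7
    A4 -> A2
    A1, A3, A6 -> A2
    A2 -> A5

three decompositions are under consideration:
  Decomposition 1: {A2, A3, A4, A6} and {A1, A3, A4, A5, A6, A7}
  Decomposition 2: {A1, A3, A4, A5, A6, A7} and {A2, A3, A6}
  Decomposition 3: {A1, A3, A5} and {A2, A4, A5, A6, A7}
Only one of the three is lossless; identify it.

Decomposition 1

Decomposition 1: common = {A3, A4, A6}, closure = {A2, A3, A4, A5, A6} → lossless.
Decomposition 2: common = {A3, A6}, closure = {A3, A5, A6} → lossy.
Decomposition 3: common = {A5}, closure = {A5} → lossy.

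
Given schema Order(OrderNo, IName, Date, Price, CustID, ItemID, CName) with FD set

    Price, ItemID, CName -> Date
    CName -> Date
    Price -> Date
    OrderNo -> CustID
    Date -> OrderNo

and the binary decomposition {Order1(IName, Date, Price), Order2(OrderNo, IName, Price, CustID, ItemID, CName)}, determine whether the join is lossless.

Common attributes: Order1 ∩ Order2 = {IName, Price}.
Closure of {IName, Price}: Price → Date applies, adding Date; Date → OrderNo applies, adding OrderNo; OrderNo → CustID applies, adding CustID. So (IName, Price)⁺ = {OrderNo, IName, Date, Price, CustID}.
This closure contains every attribute of Order1, so Order1 ∩ Order2 → Order1. The join is lossless.

Yes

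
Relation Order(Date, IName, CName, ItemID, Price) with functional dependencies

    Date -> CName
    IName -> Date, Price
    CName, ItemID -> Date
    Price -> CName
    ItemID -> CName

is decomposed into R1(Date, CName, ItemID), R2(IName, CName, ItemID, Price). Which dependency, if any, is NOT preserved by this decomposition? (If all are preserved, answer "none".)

Check IName → Date, Price: no single fragment contains all of {Date, IName, Price}, and the restricted closure of {IName} across the fragments never reaches {Date, Price}.
Date → CName is preserved.
CName, ItemID → Date is preserved.
Price → CName is preserved.
ItemID → CName is preserved.

IName -> Date, Price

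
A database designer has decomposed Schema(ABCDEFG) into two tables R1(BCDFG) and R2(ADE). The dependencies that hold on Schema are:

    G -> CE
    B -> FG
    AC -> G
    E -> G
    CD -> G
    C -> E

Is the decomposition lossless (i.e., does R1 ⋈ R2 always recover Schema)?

Common attributes: R1 ∩ R2 = {D}.
No dependency enlarges {D}, so (D)⁺ = {D}.
The closure contains neither all of R1 = {BCDFG} nor all of R2 = {ADE}, so the common attributes are not a superkey of either fragment. The join is lossy.

No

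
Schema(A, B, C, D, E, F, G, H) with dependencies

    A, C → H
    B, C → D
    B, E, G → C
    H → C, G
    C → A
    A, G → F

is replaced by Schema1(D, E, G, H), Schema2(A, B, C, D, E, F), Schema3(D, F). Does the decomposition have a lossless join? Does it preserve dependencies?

Lossless test (chase): applying each FD to every pair of rows produces no changes in the tableau, so no row becomes fully distinguished — the join is lossy.
Dependency preservation: the restricted closure of {A, C} across the fragments never reaches {H}, so A, C → H cannot be enforced without a join — not preserved.

lossy and not dependency-preserving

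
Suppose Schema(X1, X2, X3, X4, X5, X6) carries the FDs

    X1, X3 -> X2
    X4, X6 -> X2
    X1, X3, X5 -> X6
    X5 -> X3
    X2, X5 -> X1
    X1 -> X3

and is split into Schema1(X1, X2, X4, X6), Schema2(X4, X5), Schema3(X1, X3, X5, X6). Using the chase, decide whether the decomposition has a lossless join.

No

Chase test. Columns are X1, X2, X3, X4, X5, X6; row i has aⱼ where attribute j ∈ Schemai, else bᵢⱼ.
Initial tableau (one row per fragment):
  row 1: a1 a2 b13 a4 b15 a6
  row 2: b21 b22 b23 a4 a5 b26
  row 3: a1 b32 a3 b34 a5 a6
Rows 2 and 3 agree on X5; apply X5→X3 and equate their X3 entries.
Rows 1 and 3 agree on X1; apply X1→X3 and equate their X3 entries.
Rows 1 and 3 agree on X1, X3; apply X1, X3→X2 and equate their X2 entries.
No row becomes fully distinguished — the join is lossy.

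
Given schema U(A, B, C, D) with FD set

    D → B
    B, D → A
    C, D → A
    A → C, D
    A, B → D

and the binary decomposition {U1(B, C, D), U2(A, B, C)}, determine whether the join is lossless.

No

Common attributes: U1 ∩ U2 = {B, C}.
No dependency enlarges {B, C}, so (B, C)⁺ = {B, C}.
The closure contains neither all of U1 = {B, C, D} nor all of U2 = {A, B, C}, so the common attributes are not a superkey of either fragment. The join is lossy.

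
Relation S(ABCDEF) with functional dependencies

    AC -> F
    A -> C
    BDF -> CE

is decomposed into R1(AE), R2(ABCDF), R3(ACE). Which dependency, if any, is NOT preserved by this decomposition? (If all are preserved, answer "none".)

Check BDF → CE: no single fragment contains all of {BCDEF}, and the restricted closure of {BDF} across the fragments never reaches {CE}.
AC → F is preserved.
A → C is preserved.

BDF -> CE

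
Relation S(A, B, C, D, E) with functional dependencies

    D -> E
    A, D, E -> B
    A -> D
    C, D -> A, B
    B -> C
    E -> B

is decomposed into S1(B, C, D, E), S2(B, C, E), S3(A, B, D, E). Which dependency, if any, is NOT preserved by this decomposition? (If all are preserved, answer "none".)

none

D → E lies within S1.
A, D, E → B lies within S3.
A → D lies within S3.
C, D → A, B: restricted closure across fragments reaches A, B.
B → C lies within S1.
E → B lies within S1.
Every dependency is enforceable on the fragments, so the decomposition is dependency-preserving.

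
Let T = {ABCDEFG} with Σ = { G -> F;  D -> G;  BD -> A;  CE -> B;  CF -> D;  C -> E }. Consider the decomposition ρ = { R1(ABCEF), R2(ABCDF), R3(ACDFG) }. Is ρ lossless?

Yes

Chase test. Columns are ABCDEFG; row i has aⱼ where attribute j ∈ Ri, else bᵢⱼ.
Initial tableau (one row per fragment):
  row 1: a1 a2 a3 b14 a5 a6 b17
  row 2: a1 a2 a3 a4 b25 a6 b27
  row 3: a1 b32 a3 a4 b35 a6 a7
Rows 2 and 3 agree on D; apply D→G and equate their G entries.
Rows 1 and 2 agree on CF; apply CF→D and equate their D entries.
Rows 1 and 2 agree on C; apply C→E and equate their E entries.
Rows 1 and 3 agree on C; apply C→E and equate their E entries.
Rows 1 and 2 agree on D; apply D→G and equate their G entries.
Rows 1 and 3 agree on CE; apply CE→B and equate their B entries.
Row 1 is now all distinguished symbols — the join is lossless.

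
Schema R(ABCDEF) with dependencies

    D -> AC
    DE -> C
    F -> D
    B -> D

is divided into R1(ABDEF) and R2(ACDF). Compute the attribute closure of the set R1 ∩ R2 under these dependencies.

ACDF

R1 ∩ R2 = {ADF}.
D → AC applies, adding C
Closure: {ACDF}.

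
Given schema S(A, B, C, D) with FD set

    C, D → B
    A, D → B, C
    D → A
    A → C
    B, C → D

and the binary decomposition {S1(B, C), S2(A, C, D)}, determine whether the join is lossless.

Common attributes: S1 ∩ S2 = {C}.
No dependency enlarges {C}, so (C)⁺ = {C}.
The closure contains neither all of S1 = {B, C} nor all of S2 = {A, C, D}, so the common attributes are not a superkey of either fragment. The join is lossy.

No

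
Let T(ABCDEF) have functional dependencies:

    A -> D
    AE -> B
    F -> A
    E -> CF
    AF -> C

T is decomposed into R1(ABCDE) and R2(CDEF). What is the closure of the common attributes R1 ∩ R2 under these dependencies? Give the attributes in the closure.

R1 ∩ R2 = {CDE}.
E → CF applies, adding F
F → A applies, adding A
AE → B applies, adding B
Closure: {ABCDEF}.

ABCDEF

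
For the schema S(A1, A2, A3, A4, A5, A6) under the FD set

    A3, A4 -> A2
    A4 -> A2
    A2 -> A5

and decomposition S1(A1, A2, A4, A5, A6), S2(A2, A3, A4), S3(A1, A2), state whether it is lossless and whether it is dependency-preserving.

lossy but dependency-preserving

Lossless test (chase): Rows 1 and 2 agree on A2; apply A2→A5 and equate their A5 entries. Rows 1 and 3 agree on A2; apply A2→A5 and equate their A5 entries. No row becomes fully distinguished — the join is lossy.
Dependency preservation: every FD's attributes lie within a single fragment, so each can be enforced locally — preserved.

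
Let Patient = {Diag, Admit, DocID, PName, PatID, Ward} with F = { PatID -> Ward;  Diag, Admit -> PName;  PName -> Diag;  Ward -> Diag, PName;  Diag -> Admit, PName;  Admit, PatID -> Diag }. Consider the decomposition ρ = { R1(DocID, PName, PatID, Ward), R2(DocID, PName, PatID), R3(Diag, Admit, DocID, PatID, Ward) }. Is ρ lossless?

Yes

Chase test. Columns are Diag, Admit, DocID, PName, PatID, Ward; row i has aⱼ where attribute j ∈ Ri, else bᵢⱼ.
Initial tableau (one row per fragment):
  row 1: b11 b12 a3 a4 a5 a6
  row 2: b21 b22 a3 a4 a5 b26
  row 3: a1 a2 a3 b34 a5 a6
Rows 1 and 2 agree on PatID; apply PatID→Ward and equate their Ward entries.
Rows 1 and 2 agree on PName; apply PName→Diag and equate their Diag entries.
Rows 1 and 3 agree on Ward; apply Ward→Diag, PName and equate their Diag, PName entries.
Rows 1 and 2 agree on Diag; apply Diag→Admit, PName and equate their Admit, PName entries.
Rows 1 and 3 agree on Diag; apply Diag→Admit, PName and equate their Admit, PName entries.
Row 1 is now all distinguished symbols — the join is lossless.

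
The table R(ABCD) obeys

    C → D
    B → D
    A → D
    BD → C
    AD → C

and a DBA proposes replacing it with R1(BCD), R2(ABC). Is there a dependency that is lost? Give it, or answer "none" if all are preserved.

C → D lies within R1.
B → D lies within R1.
A → D: restricted closure across fragments reaches D.
BD → C lies within R1.
AD → C: restricted closure across fragments reaches C.
Every dependency is enforceable on the fragments, so the decomposition is dependency-preserving.

none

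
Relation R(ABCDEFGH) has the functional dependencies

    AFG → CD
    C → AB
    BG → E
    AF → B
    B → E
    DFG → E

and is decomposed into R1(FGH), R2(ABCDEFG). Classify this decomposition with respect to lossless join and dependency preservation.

Lossless test: (FG)⁺ = {FG}, which is a superkey of neither fragment — lossy.
Dependency preservation: every FD's attributes lie within a single fragment, so each can be enforced locally — preserved.

lossy but dependency-preserving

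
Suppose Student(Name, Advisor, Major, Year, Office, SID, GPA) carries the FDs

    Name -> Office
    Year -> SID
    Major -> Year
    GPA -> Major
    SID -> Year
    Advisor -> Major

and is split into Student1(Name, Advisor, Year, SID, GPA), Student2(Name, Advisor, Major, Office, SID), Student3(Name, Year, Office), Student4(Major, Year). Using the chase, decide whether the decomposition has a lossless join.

Yes

Chase test. Columns are Name, Advisor, Major, Year, Office, SID, GPA; row i has aⱼ where attribute j ∈ Studenti, else bᵢⱼ.
Initial tableau (one row per fragment):
  row 1: a1 a2 b13 a4 b15 a6 a7
  row 2: a1 a2 a3 b24 a5 a6 b27
  row 3: a1 b32 b33 a4 a5 b36 b37
  row 4: b41 b42 a3 a4 b45 b46 b47
Rows 1 and 2 agree on Name; apply Name→Office and equate their Office entries.
Rows 1 and 3 agree on Year; apply Year→SID and equate their SID entries.
Rows 1 and 4 agree on Year; apply Year→SID and equate their SID entries.
Rows 2 and 4 agree on Major; apply Major→Year and equate their Year entries.
Rows 1 and 2 agree on Advisor; apply Advisor→Major and equate their Major entries.
Row 1 is now all distinguished symbols — the join is lossless.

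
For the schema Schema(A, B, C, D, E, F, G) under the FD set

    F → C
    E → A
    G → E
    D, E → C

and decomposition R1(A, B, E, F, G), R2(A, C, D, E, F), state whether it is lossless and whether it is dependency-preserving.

Lossless test: (A, E, F)⁺ = {A, C, E, F}, which is a superkey of neither fragment — lossy.
Dependency preservation: every FD's attributes lie within a single fragment, so each can be enforced locally — preserved.

lossy but dependency-preserving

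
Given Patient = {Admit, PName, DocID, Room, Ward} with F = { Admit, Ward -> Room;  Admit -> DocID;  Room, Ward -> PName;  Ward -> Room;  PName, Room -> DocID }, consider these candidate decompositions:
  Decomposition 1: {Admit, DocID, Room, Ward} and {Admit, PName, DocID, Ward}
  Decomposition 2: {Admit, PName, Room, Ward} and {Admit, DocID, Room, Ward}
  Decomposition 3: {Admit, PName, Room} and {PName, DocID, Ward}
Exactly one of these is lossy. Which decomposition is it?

Decomposition 1: common = {Admit, DocID, Ward}, closure = {Admit, PName, DocID, Room, Ward} → lossless.
Decomposition 2: common = {Admit, Room, Ward}, closure = {Admit, PName, DocID, Room, Ward} → lossless.
Decomposition 3: common = {PName}, closure = {PName} → lossy.

Decomposition 3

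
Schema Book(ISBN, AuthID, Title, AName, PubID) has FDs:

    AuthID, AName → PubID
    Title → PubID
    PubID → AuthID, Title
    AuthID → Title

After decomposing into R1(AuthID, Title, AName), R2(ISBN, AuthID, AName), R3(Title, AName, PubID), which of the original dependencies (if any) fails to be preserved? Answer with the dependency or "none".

none

AuthID, AName → PubID: restricted closure across fragments reaches PubID.
Title → PubID lies within R3.
PubID → AuthID, Title: restricted closure across fragments reaches AuthID, Title.
AuthID → Title lies within R1.
Every dependency is enforceable on the fragments, so the decomposition is dependency-preserving.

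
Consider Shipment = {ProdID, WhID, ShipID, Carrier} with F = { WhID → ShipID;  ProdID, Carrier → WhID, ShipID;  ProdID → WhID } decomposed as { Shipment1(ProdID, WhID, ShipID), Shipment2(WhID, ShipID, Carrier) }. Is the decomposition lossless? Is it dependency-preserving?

Lossless test: (WhID, ShipID)⁺ = {WhID, ShipID}, which is a superkey of neither fragment — lossy.
Dependency preservation: ProdID, Carrier → WhID, ShipID is not contained in any single fragment, but the restricted closure of its left-hand side across the fragments still reaches the right-hand side; the remaining FDs each lie inside some fragment. All dependencies are preserved.

lossy but dependency-preserving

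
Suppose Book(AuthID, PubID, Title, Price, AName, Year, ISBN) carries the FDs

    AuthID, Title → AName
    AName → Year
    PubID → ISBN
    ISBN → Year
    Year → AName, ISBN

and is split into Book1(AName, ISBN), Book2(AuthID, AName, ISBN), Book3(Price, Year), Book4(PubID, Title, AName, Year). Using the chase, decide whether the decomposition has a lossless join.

No

Chase test. Columns are AuthID, PubID, Title, Price, AName, Year, ISBN; row i has aⱼ where attribute j ∈ Booki, else bᵢⱼ.
Initial tableau (one row per fragment):
  row 1: b11 b12 b13 b14 a5 b16 a7
  row 2: a1 b22 b23 b24 a5 b26 a7
  row 3: b31 b32 b33 a4 b35 a6 b37
  row 4: b41 a2 a3 b44 a5 a6 b47
Rows 1 and 2 agree on AName; apply AName→Year and equate their Year entries.
Rows 1 and 4 agree on AName; apply AName→Year and equate their Year entries.
Rows 1 and 3 agree on Year; apply Year→AName, ISBN and equate their AName, ISBN entries.
Rows 1 and 4 agree on Year; apply Year→AName, ISBN and equate their AName, ISBN entries.
No row becomes fully distinguished — the join is lossy.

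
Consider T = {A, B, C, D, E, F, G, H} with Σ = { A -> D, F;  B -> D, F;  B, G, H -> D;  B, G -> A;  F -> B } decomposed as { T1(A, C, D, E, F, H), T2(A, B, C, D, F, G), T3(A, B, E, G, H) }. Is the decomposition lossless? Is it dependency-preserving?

lossy but dependency-preserving

Lossless test (chase): Rows 1 and 3 agree on A; apply A→D, F and equate their D, F entries. Rows 1 and 2 agree on F; apply F→B and equate their B entries. No row becomes fully distinguished — the join is lossy.
Dependency preservation: B, G, H → D is not contained in any single fragment, but the restricted closure of its left-hand side across the fragments still reaches the right-hand side; the remaining FDs each lie inside some fragment. All dependencies are preserved.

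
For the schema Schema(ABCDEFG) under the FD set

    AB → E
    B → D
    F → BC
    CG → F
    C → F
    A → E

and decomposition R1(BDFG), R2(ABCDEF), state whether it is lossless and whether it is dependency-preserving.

lossy but dependency-preserving

Lossless test: (BDF)⁺ = {BCDF}, which is a superkey of neither fragment — lossy.
Dependency preservation: CG → F is not contained in any single fragment, but the restricted closure of its left-hand side across the fragments still reaches the right-hand side; the remaining FDs each lie inside some fragment. All dependencies are preserved.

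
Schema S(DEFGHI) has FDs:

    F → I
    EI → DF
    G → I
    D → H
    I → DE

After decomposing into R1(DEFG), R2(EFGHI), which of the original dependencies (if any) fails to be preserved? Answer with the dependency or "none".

D → H

Check D → H: no single fragment contains all of {DH}, and the restricted closure of {D} across the fragments never reaches {H}.
F → I is preserved.
EI → DF is preserved.
G → I is preserved.
I → DE is preserved.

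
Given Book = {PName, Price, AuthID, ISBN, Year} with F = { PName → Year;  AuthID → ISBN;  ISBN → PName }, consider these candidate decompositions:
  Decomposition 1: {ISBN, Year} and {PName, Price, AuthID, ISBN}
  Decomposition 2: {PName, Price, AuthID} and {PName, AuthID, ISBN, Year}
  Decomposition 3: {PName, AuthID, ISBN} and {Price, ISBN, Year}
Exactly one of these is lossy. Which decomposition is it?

Decomposition 3

Decomposition 1: common = {ISBN}, closure = {PName, ISBN, Year} → lossless.
Decomposition 2: common = {PName, AuthID}, closure = {PName, AuthID, ISBN, Year} → lossless.
Decomposition 3: common = {ISBN}, closure = {PName, ISBN, Year} → lossy.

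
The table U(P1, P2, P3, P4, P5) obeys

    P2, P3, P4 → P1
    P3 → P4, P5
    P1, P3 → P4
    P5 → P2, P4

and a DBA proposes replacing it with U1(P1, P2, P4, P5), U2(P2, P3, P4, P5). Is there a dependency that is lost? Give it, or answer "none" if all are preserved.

P2, P3, P4 → P1

Check P2, P3, P4 → P1: no single fragment contains all of {P1, P2, P3, P4}, and the restricted closure of {P2, P3, P4} across the fragments never reaches {P1}.
P3 → P4, P5 is preserved.
P1, P3 → P4 is preserved.
P5 → P2, P4 is preserved.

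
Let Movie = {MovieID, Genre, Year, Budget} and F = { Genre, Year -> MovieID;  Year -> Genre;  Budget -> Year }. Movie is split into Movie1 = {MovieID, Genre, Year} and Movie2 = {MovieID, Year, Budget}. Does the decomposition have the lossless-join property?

Common attributes: Movie1 ∩ Movie2 = {MovieID, Year}.
Closure of {MovieID, Year}: Year → Genre applies, adding Genre. So (MovieID, Year)⁺ = {MovieID, Genre, Year}.
This closure contains every attribute of Movie1, so Movie1 ∩ Movie2 → Movie1. The join is lossless.

Yes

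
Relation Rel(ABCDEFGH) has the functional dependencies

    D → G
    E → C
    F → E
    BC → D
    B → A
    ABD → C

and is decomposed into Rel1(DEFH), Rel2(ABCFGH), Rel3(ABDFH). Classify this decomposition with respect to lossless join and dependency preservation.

lossless but not dependency-preserving

Lossless test (chase): Rows 1 and 3 agree on D; apply D→G and equate their G entries. Rows 1 and 2 agree on F; apply F→E and equate their E entries. Rows 1 and 3 agree on F; apply F→E and equate their E entries. Rows 1 and 2 agree on E; apply E→C and equate their C entries. Rows 1 and 3 agree on E; apply E→C and equate their C entries. Rows 2 and 3 agree on BC; apply BC→D and equate their D entries. Rows 1 and 2 agree on D; apply D→G and equate their G entries. Row 2 is now all distinguished symbols — the join is lossless.
Dependency preservation: the restricted closure of {D} across the fragments never reaches {G}, so D → G cannot be enforced without a join — not preserved.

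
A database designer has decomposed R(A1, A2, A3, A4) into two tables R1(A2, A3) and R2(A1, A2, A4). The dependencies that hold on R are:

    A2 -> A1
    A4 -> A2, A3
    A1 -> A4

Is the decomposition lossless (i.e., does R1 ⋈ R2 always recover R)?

Common attributes: R1 ∩ R2 = {A2}.
Closure of {A2}: A2 → A1 applies, adding A1; A1 → A4 applies, adding A4; A4 → A2, A3 applies, adding A3. So (A2)⁺ = {A1, A2, A3, A4}.
This closure contains every attribute of R1, so R1 ∩ R2 → R1. The join is lossless.

Yes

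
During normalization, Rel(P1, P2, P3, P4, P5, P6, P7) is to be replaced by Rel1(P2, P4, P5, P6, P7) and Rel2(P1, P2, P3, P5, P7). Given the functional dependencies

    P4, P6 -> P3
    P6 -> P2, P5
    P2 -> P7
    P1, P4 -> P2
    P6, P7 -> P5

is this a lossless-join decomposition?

No

Common attributes: Rel1 ∩ Rel2 = {P2, P5, P7}.
No dependency enlarges {P2, P5, P7}, so (P2, P5, P7)⁺ = {P2, P5, P7}.
The closure contains neither all of Rel1 = {P2, P4, P5, P6, P7} nor all of Rel2 = {P1, P2, P3, P5, P7}, so the common attributes are not a superkey of either fragment. The join is lossy.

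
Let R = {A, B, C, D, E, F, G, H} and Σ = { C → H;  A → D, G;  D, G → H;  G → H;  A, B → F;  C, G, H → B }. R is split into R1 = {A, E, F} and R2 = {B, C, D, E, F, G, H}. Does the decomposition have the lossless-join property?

Common attributes: R1 ∩ R2 = {E, F}.
No dependency enlarges {E, F}, so (E, F)⁺ = {E, F}.
The closure contains neither all of R1 = {A, E, F} nor all of R2 = {B, C, D, E, F, G, H}, so the common attributes are not a superkey of either fragment. The join is lossy.

No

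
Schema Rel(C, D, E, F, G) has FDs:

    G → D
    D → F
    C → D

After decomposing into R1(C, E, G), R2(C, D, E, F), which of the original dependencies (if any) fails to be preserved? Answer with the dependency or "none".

Check G → D: no single fragment contains all of {D, G}, and the restricted closure of {G} across the fragments never reaches {D}.
D → F is preserved.
C → D is preserved.

G → D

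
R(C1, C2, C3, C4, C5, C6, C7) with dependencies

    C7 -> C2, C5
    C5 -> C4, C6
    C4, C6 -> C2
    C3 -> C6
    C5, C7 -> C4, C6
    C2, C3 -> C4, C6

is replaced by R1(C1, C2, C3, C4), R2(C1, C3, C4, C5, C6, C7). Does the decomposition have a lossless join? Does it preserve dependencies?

Lossless test: (C1, C3, C4)⁺ = {C1, C2, C3, C4, C6}, which contains all of one fragment — lossless.
Dependency preservation: the restricted closure of {C7} across the fragments never reaches {C2, C5}, so C7 → C2, C5 cannot be enforced without a join — not preserved.

lossless but not dependency-preserving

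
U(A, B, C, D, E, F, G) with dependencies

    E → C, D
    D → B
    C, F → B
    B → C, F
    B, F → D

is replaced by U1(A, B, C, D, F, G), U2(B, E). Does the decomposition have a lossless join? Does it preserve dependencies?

lossy but dependency-preserving

Lossless test: (B)⁺ = {B, C, D, F}, which is a superkey of neither fragment — lossy.
Dependency preservation: E → C, D is not contained in any single fragment, but the restricted closure of its left-hand side across the fragments still reaches the right-hand side; the remaining FDs each lie inside some fragment. All dependencies are preserved.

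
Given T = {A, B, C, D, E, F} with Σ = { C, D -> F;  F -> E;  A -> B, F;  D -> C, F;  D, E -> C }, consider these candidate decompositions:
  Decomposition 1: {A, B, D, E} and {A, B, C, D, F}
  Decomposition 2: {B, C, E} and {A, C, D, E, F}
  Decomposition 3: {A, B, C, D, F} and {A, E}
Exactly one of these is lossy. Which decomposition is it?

Decomposition 2

Decomposition 1: common = {A, B, D}, closure = {A, B, C, D, E, F} → lossless.
Decomposition 2: common = {C, E}, closure = {C, E} → lossy.
Decomposition 3: common = {A}, closure = {A, B, E, F} → lossless.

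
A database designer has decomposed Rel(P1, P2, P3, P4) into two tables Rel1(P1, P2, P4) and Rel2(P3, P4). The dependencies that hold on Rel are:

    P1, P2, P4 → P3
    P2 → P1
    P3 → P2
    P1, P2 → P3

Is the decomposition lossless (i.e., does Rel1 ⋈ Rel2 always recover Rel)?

No

Common attributes: Rel1 ∩ Rel2 = {P4}.
No dependency enlarges {P4}, so (P4)⁺ = {P4}.
The closure contains neither all of Rel1 = {P1, P2, P4} nor all of Rel2 = {P3, P4}, so the common attributes are not a superkey of either fragment. The join is lossy.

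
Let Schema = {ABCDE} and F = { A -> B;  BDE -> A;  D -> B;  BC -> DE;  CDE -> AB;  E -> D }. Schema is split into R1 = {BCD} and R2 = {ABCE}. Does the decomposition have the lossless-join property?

Common attributes: R1 ∩ R2 = {BC}.
Closure of {BC}: BC → DE applies, adding DE; CDE → AB applies, adding A. So (BC)⁺ = {ABCDE}.
This closure contains every attribute of R1, so R1 ∩ R2 → R1. The join is lossless.

Yes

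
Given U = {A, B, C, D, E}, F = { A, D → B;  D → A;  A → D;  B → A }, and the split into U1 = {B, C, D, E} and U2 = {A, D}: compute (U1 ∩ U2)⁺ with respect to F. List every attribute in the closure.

A, B, D

U1 ∩ U2 = {D}.
D → A applies, adding A
A, D → B applies, adding B
Closure: {A, B, D}.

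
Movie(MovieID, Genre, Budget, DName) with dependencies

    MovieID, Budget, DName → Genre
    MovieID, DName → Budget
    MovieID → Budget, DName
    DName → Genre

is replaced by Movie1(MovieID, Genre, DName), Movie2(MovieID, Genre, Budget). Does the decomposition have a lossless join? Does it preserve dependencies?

Lossless test: (MovieID, Genre)⁺ = {MovieID, Genre, Budget, DName}, which contains all of one fragment — lossless.
Dependency preservation: MovieID, Budget, DName → Genre; MovieID, DName → Budget; MovieID → Budget, DName are not contained in any single fragment, but the restricted closure of each left-hand side across the fragments still reaches the right-hand side; the remaining FDs each lie inside some fragment. All dependencies are preserved.

lossless and dependency-preserving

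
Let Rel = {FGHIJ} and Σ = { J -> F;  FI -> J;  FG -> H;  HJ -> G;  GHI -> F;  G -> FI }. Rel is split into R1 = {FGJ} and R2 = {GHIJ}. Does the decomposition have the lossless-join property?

Common attributes: R1 ∩ R2 = {GJ}.
Closure of {GJ}: J → F applies, adding F; FG → H applies, adding H; G → FI applies, adding I. So (GJ)⁺ = {FGHIJ}.
This closure contains every attribute of R1, so R1 ∩ R2 → R1. The join is lossless.

Yes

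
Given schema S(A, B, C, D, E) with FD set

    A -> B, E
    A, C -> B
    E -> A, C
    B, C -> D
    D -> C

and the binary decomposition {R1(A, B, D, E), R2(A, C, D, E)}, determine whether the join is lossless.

Yes

Common attributes: R1 ∩ R2 = {A, D, E}.
Closure of {A, D, E}: A → B, E applies, adding B; E → A, C applies, adding C. So (A, D, E)⁺ = {A, B, C, D, E}.
This closure contains every attribute of R1, so R1 ∩ R2 → R1. The join is lossless.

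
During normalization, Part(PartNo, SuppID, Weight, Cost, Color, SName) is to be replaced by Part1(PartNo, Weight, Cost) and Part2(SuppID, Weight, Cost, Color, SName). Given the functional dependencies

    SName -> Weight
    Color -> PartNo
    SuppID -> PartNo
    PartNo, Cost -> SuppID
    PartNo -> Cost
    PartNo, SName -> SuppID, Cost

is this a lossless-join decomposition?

No

Common attributes: Part1 ∩ Part2 = {Weight, Cost}.
No dependency enlarges {Weight, Cost}, so (Weight, Cost)⁺ = {Weight, Cost}.
The closure contains neither all of Part1 = {PartNo, Weight, Cost} nor all of Part2 = {SuppID, Weight, Cost, Color, SName}, so the common attributes are not a superkey of either fragment. The join is lossy.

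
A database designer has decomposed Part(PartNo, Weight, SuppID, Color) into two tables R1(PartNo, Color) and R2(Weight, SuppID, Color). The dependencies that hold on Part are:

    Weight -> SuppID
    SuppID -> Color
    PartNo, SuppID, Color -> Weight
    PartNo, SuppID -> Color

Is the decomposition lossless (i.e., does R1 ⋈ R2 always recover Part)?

Common attributes: R1 ∩ R2 = {Color}.
No dependency enlarges {Color}, so (Color)⁺ = {Color}.
The closure contains neither all of R1 = {PartNo, Color} nor all of R2 = {Weight, SuppID, Color}, so the common attributes are not a superkey of either fragment. The join is lossy.

No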